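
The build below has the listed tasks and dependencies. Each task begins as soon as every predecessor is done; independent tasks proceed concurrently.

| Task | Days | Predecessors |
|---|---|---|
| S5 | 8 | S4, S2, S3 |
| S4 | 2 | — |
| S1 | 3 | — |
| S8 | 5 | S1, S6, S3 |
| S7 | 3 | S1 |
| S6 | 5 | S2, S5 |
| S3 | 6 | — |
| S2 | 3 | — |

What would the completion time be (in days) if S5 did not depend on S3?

21

Original critical path: S3→S5→S6→S8 = 6+8+5+5 = 24 ⇒ 24 days.
Without S3→S5, S5's earliest start moves from 6 to 3.
After: S2→S5→S6→S8 = 3+8+5+5 = 21 → 21 days.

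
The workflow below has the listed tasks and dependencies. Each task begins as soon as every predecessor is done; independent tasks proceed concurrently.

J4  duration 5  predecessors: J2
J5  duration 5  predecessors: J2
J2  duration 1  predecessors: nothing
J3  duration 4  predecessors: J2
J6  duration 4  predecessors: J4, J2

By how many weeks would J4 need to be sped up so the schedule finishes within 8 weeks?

2

Current finish: 10 weeks; target: 8.
J4 is on every critical path, so each week cut from J4 cuts the finish by one (this holds down to a finish of 6).
Need 10 − 8 = 2 weeks off J4 → J4 becomes 3 weeks, finish becomes 8.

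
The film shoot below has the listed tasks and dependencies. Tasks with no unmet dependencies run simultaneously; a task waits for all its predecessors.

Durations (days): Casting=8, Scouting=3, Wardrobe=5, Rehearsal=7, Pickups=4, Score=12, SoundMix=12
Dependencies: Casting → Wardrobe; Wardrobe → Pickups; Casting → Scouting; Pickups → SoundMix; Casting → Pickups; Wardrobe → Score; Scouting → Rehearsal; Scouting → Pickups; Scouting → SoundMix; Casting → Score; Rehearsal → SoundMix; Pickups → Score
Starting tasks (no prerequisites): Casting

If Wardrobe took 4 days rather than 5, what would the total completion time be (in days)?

Baseline: Casting→Scouting→Rehearsal→SoundMix = 8+3+7+12 = 30 → 30 days.
Wardrobe is off the critical path — its longest chain is 29 days, giving 1 of slack.
That remains the longest chain; total 30 days.

30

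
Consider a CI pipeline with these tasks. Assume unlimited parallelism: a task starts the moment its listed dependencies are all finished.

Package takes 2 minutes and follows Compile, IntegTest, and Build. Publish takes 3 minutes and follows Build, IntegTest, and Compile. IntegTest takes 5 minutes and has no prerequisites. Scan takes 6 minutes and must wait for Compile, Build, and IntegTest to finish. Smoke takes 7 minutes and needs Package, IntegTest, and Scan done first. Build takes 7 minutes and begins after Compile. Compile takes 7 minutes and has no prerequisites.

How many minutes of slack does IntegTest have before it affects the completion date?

9

Compile→Build→Scan→Smoke = 7+7+6+7 = 27 sets the makespan at 27 minutes.
IntegTest finishes as early as 5 and must finish by 14.
Float = 27 − 18 = 9.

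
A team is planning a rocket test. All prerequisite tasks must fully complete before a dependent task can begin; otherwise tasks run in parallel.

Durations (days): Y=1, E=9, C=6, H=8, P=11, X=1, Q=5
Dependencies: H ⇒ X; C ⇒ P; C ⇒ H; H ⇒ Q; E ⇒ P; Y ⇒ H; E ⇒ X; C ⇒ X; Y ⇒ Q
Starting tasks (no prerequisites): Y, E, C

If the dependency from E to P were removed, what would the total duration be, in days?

19

Original critical path: E→P = 9+11 = 20 ⇒ 20 days.
Without E→P, P's earliest start moves from 9 to 6.
After: C→H→Q = 6+8+5 = 19 → 19 days.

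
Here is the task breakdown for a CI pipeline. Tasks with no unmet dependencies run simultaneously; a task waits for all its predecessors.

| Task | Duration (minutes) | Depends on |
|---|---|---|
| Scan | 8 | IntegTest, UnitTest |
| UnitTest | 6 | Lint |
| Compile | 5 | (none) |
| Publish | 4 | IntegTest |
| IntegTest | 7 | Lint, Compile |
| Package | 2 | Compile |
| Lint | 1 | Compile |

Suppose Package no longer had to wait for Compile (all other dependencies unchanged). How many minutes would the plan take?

With the dependency in place, Compile→Lint→IntegTest→Scan = 5+1+7+8 = 21 sets the finish at 21 minutes.
Without Compile→Package, Package's earliest start moves from 5 to 0.
The longest chain is now Compile→Lint→IntegTest→Scan = 5+1+7+8 = 21, so the plan takes 21 minutes.

21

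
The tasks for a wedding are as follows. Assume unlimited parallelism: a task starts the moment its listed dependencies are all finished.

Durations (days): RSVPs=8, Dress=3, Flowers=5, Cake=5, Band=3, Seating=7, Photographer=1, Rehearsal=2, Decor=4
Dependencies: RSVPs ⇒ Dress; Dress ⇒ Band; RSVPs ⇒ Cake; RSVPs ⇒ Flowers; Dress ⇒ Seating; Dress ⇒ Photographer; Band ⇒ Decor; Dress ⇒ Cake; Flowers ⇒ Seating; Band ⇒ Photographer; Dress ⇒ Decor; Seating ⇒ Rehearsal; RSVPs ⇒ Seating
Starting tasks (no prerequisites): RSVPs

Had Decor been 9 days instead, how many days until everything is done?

The binding path is RSVPs→Flowers→Seating→Rehearsal = 8+5+7+2 = 22; finish at 22 days.
Decor has 4 days of float (longest path through it is 18).
New critical path: RSVPs→Dress→Band→Decor = 8+3+3+9 = 23 ⇒ 23 days.

23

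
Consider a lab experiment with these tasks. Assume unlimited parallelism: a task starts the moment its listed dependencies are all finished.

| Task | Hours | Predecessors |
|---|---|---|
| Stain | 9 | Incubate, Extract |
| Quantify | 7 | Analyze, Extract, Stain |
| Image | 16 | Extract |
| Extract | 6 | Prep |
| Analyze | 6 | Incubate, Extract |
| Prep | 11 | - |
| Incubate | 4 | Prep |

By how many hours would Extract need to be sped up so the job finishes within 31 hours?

2

Current finish: 33 hours; target: 31.
Extract is on every critical path, so each hour cut from Extract cuts the finish by one (this holds down to a finish of 31).
Need 33 − 31 = 2 hours off Extract → Extract becomes 4 hours, finish becomes 31.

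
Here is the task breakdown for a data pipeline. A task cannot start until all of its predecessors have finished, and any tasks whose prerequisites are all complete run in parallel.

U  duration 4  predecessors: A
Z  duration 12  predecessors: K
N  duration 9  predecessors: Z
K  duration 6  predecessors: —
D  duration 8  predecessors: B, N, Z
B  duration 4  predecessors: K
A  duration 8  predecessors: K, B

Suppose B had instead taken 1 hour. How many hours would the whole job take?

Actual critical path: K→Z→N→D = 6+12+9+8 = 35 ⇒ 35 hours.
B is off the critical path — its longest chain is 22 hours, giving 13 of slack.
No other chain overtakes it, so the finish is 35 hours.

35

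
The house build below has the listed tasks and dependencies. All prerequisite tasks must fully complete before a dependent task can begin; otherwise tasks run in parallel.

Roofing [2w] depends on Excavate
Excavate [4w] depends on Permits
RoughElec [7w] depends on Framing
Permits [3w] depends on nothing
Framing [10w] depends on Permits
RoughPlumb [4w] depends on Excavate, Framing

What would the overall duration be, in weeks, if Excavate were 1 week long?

20

The binding path is Permits→Framing→RoughElec = 3+10+7 = 20; finish at 20 weeks.
Excavate is off the critical path — its longest chain is 11 weeks, giving 9 of slack.
The critical path is still Permits→Framing→RoughElec; finish is now 20 weeks.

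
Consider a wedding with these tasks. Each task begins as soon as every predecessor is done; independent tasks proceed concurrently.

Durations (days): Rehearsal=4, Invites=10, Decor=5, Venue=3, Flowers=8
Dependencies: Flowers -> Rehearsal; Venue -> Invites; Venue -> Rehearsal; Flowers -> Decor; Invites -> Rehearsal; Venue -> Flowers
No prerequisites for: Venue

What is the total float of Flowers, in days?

Critical path: Venue→Invites→Rehearsal = 3+10+4 = 17, so the finish is 17 days.
Flowers finishes as early as 11 and must finish by 12.
Slack of Flowers = 4 − 3 = 1 day.

1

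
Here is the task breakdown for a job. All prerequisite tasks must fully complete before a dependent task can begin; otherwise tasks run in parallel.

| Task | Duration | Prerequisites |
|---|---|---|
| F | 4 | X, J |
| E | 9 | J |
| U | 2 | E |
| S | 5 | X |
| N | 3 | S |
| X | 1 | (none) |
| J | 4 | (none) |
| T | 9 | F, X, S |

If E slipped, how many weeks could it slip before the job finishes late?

Critical path: J→F→T = 4+4+9 = 17, so the finish is 17 weeks.
E finishes as early as 13 and must finish by 15.
Slack of E = 6 − 4 = 2 weeks.

2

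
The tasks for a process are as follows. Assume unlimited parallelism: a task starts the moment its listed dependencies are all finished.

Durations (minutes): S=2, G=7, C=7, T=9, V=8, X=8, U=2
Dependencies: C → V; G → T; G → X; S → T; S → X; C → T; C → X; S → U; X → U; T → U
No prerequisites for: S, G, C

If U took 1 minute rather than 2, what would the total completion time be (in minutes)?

Critical path before the change: G→T→U = 7+9+2 = 18 giving 18 minutes.
U is on the critical path; changing it to 1 makes that path 17 minutes.
That remains the longest chain; total 17 minutes.

17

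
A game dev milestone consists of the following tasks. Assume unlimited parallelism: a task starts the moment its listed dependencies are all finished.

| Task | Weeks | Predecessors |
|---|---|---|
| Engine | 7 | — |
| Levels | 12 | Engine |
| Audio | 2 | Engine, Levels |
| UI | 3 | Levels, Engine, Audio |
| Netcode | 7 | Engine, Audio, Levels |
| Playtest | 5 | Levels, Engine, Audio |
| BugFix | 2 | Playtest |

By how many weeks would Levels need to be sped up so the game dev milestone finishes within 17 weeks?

Current finish: 28 weeks; target: 17.
Levels is on every critical path, so each week cut from Levels cuts the finish by one (this holds down to a finish of 17).
Need 28 − 17 = 11 weeks off Levels → Levels becomes 1 week, finish becomes 17.

11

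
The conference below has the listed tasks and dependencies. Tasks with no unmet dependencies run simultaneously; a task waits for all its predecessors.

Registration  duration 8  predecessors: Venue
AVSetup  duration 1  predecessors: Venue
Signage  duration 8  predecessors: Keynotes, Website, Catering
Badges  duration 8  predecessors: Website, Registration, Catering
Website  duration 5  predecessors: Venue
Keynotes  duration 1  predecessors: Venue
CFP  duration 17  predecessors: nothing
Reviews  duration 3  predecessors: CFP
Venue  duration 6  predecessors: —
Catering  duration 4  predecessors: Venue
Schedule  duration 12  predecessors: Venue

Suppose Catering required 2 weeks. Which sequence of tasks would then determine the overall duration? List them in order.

Venue, Registration, Badges

The binding path is Venue→Registration→Badges = 6+8+8 = 22; finish at 22 weeks.
Catering is off the critical path — its longest chain is 18 weeks, giving 4 of slack.
The critical path is still Venue→Registration→Badges; finish is now 22 weeks.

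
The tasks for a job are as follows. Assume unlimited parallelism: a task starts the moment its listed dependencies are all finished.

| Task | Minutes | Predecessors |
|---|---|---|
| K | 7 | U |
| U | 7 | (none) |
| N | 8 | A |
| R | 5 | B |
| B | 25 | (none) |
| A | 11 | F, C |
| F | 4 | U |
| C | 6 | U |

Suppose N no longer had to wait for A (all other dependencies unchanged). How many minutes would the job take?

30

Before: longest chain U→C→A→N = 7+6+11+8 = 32, finish 32.
Without A→N, N's earliest start moves from 24 to 0.
The longest chain is now B→R = 25+5 = 30, so the job takes 30 minutes.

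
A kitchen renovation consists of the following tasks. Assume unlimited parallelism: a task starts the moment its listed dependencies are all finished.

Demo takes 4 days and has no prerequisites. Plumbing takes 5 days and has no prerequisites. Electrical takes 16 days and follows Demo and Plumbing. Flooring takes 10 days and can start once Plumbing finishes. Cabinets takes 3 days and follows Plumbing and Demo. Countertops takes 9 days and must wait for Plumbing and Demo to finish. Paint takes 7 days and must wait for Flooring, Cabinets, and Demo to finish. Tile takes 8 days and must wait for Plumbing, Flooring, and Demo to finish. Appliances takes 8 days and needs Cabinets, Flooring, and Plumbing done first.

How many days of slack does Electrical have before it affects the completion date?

Plumbing→Flooring→Tile = 5+10+8 = 23 sets the makespan at 23 days.
The longest chain containing Electrical totals 21 days.
So Electrical can slip 23 − 21 = 2 days.

2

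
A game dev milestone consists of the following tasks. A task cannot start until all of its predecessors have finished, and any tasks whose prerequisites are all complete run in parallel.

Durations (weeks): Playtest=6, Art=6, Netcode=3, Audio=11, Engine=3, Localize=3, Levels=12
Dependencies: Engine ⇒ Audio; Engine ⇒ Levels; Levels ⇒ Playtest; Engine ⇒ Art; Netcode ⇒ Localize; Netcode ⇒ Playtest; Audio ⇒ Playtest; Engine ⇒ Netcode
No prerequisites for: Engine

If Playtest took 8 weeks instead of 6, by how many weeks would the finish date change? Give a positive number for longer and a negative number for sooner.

2

As given, the longest chain is Engine→Levels→Playtest = 3+12+6 = 21, so the finish is 21 weeks.
Since Playtest is critical, the +2 change carries straight to that chain (now 23 weeks).
The critical path is still Engine→Levels→Playtest; finish is now 23 weeks.
Change in finish: 23 − 21 = +2 weeks.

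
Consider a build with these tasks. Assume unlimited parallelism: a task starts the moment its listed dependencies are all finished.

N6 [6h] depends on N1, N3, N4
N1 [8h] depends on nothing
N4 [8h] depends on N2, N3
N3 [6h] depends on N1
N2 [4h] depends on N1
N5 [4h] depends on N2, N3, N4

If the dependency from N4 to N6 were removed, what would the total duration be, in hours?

Original critical path: N1→N3→N4→N6 = 8+6+8+6 = 28 ⇒ 28 hours.
Without N4→N6, N6's earliest start moves from 22 to 14.
The longest chain is now N1→N3→N4→N5 = 8+6+8+4 = 26, so the plan takes 26 hours.

26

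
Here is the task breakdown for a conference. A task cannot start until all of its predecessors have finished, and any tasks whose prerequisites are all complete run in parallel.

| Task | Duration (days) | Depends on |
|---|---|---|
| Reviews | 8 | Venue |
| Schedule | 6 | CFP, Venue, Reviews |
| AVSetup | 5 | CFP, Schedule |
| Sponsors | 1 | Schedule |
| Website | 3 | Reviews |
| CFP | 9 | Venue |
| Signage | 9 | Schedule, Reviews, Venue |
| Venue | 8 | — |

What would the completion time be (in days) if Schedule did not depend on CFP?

With the dependency in place, Venue→CFP→Schedule→Signage = 8+9+6+9 = 32 sets the finish at 32 days.
Without CFP→Schedule, Schedule's earliest start moves from 17 to 16.
The longest chain is now Venue→Reviews→Schedule→Signage = 8+8+6+9 = 31, so the plan takes 31 days.

31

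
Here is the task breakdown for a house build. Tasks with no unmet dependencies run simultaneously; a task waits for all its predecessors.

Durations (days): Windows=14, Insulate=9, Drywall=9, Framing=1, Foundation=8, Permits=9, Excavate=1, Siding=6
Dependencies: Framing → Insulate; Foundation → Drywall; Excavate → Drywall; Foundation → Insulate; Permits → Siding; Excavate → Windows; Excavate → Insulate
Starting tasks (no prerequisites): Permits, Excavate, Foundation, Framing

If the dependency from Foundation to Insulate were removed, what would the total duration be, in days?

17

With the dependency in place, Foundation→Insulate = 8+9 = 17 sets the finish at 17 days.
Without Foundation→Insulate, Insulate's earliest start moves from 8 to 1.
New critical path: Foundation→Drywall = 8+9 = 17 ⇒ 17 days.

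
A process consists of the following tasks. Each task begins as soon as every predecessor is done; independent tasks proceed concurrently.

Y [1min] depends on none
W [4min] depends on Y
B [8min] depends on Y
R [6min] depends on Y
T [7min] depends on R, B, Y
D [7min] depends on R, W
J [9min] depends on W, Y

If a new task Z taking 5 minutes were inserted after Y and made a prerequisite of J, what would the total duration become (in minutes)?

Originally the job takes 16 minutes.
With Z inserted, J now waits for max(W, Y, Z).
New critical path: Y→B→T = 1+8+7 = 16 ⇒ 16 minutes.

16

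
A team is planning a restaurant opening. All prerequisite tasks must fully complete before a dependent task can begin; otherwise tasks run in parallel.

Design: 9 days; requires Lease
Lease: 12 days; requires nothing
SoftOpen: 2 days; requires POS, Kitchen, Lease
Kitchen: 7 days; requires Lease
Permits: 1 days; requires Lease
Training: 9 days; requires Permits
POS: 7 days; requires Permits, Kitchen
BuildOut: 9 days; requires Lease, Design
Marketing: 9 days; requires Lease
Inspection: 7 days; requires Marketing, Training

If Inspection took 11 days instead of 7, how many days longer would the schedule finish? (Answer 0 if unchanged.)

Baseline: Lease→Design→BuildOut = 12+9+9 = 30 → 30 days.
The longest path through Inspection is only 29 days, so Inspection has float 1.
Now Lease→Permits→Training→Inspection = 12+1+9+11 = 33 is longest, so the finish becomes 33 days.
Change in finish: 33 − 30 = +3 days.

3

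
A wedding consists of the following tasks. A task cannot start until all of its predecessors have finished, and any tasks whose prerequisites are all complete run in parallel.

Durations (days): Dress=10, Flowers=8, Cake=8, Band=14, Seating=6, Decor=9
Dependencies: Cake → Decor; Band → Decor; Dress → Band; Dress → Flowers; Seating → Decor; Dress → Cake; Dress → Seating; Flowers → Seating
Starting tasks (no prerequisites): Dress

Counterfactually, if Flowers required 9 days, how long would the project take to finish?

Baseline: Dress→Flowers→Seating→Decor = 10+8+6+9 = 33 → 33 days.
Flowers is on the critical path; changing it to 9 makes that path 34 days.
The critical path is still Dress→Flowers→Seating→Decor; finish is now 34 days.

34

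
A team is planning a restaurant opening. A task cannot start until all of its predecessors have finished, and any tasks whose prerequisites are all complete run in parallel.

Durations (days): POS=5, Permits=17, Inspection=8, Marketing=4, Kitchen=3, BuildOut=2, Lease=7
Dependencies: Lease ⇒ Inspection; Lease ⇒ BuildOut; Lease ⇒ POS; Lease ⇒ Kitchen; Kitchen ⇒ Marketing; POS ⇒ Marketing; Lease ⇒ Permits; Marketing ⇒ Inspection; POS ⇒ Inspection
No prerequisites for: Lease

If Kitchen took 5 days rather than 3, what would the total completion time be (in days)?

As given, the longest chain is Lease→Permits = 7+17 = 24, so the finish is 24 days.
The longest path through Kitchen is only 22 days, so Kitchen has float 2.
No other chain overtakes it, so the finish is 24 days.

24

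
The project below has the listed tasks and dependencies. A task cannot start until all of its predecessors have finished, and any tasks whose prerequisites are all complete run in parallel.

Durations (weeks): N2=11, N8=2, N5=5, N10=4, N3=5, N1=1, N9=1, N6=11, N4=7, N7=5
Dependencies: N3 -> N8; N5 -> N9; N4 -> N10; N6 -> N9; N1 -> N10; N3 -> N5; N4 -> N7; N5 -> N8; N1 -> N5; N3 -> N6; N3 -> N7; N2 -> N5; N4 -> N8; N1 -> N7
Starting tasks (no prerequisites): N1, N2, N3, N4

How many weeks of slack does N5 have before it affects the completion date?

The longest chain is N2→N5→N8 = 11+5+2 = 18; overall finish 18 weeks.
N5 finishes as early as 16 and must finish by 16.
Slack of N5 = 11 − 11 = 0 weeks.

0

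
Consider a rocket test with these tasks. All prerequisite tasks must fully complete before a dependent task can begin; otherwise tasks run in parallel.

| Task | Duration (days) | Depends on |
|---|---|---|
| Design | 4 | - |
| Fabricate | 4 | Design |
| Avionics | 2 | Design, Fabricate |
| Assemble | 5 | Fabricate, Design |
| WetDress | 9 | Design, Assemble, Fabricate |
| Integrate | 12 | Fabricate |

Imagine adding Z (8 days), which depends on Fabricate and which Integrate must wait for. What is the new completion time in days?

Originally the plan takes 22 days.
With Z inserted, Integrate now waits for max(Fabricate, Z).
New critical path: Design→Fabricate→Z→Integrate = 4+4+8+12 = 28 ⇒ 28 days.

28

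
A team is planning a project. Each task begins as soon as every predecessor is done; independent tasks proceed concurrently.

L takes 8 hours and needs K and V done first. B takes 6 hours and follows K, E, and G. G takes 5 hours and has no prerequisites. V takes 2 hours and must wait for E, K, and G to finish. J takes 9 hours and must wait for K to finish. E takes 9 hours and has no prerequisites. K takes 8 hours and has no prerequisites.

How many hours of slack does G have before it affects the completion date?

The longest chain is E→V→L = 9+2+8 = 19; overall finish 19 hours.
The longest chain containing G totals 15 hours.
Slack of G = 4 − 0 = 4 hours.

4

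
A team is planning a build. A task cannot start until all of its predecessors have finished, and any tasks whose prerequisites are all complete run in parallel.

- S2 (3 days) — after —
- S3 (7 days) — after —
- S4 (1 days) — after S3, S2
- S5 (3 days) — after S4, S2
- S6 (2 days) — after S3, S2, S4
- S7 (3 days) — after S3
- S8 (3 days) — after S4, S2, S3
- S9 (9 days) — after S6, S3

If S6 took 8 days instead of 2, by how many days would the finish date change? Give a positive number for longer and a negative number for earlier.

6

The binding path is S3→S4→S6→S9 = 7+1+2+9 = 19; finish at 19 days.
S6 lies on that path, so at 8 days the path becomes 25 days.
No other chain overtakes it, so the finish is 25 days.
Change in finish: 25 − 19 = +6 days.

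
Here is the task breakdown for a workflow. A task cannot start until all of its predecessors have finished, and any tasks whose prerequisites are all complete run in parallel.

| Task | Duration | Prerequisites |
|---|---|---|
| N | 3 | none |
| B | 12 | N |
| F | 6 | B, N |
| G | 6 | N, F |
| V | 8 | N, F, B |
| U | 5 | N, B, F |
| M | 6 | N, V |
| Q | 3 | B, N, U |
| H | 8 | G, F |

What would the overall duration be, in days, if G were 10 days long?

39

Actual critical path: N→B→F→G→H = 3+12+6+6+8 = 35 ⇒ 35 days.
G is on the critical path; changing it to 10 makes that path 39 days.
The critical path is still N→B→F→G→H; finish is now 39 days.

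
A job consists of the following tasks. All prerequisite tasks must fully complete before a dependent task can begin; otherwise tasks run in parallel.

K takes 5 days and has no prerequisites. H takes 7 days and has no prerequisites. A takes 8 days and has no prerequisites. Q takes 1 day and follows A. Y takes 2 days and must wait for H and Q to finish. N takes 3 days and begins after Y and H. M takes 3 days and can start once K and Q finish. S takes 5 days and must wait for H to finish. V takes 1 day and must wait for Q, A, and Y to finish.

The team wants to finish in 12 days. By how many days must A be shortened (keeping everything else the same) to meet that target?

Current finish: 14 days; target: 12.
A is on every critical path, so each day cut from A cuts the finish by one (this holds down to a finish of 12).
Need 14 − 12 = 2 days off A → A becomes 6 days, finish becomes 12.

2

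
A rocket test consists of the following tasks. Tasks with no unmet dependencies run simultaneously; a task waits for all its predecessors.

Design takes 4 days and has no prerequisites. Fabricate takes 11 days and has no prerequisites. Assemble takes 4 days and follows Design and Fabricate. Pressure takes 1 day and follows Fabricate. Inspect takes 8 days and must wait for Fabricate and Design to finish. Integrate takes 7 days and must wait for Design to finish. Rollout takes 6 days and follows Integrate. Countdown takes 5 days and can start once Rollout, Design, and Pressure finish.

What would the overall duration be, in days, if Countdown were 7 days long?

Critical path before the change: Design→Integrate→Rollout→Countdown = 4+7+6+5 = 22 giving 22 days.
Since Countdown is critical, the +2 change carries straight to that chain (now 24 days).
That remains the longest chain; total 24 days.

24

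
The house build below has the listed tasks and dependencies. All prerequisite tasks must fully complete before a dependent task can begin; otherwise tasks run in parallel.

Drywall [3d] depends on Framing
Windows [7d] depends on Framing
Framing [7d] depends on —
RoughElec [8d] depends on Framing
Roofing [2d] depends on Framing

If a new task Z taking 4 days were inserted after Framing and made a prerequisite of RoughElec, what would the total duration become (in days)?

19

Originally the house build takes 15 days.
With Z inserted, RoughElec now waits for max(Framing, Z).
New critical path: Framing→Z→RoughElec = 7+4+8 = 19 ⇒ 19 days.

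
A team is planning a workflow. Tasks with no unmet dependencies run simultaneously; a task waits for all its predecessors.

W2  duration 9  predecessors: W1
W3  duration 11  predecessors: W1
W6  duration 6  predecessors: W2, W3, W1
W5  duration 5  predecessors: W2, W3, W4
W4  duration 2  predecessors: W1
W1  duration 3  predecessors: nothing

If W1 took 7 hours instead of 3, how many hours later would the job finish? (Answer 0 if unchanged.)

Critical path before the change: W1→W3→W6 = 3+11+6 = 20 giving 20 hours.
W1 lies on that path, so at 7 hours the path becomes 24 hours.
That remains the longest chain; total 24 hours.
Change in finish: 24 − 20 = +4 hours.

4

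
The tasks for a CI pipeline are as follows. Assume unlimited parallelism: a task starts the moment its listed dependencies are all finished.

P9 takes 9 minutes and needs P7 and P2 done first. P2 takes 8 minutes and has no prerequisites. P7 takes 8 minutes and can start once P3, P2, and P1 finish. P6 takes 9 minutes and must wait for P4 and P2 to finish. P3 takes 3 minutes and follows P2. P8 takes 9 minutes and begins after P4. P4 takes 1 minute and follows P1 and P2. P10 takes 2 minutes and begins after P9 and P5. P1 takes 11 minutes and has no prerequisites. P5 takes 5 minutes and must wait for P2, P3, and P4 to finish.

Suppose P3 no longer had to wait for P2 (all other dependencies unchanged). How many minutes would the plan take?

Before: longest chain P1→P7→P9→P10 = 11+8+9+2 = 30, finish 30.
Without P2→P3, P3's earliest start moves from 8 to 0.
The longest chain is now P1→P7→P9→P10 = 11+8+9+2 = 30, so the plan takes 30 minutes.

30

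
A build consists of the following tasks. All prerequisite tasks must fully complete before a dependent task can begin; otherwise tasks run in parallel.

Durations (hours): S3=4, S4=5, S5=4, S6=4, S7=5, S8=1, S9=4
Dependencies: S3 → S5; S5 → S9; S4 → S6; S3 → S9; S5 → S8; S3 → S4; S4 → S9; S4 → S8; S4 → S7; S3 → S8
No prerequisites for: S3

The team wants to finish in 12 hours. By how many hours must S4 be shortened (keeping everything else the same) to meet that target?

Current finish: 14 hours; target: 12.
S4 is on every critical path, so each hour cut from S4 cuts the finish by one (this holds down to a finish of 12).
Need 14 − 12 = 2 hours off S4 → S4 becomes 3 hours, finish becomes 12.

2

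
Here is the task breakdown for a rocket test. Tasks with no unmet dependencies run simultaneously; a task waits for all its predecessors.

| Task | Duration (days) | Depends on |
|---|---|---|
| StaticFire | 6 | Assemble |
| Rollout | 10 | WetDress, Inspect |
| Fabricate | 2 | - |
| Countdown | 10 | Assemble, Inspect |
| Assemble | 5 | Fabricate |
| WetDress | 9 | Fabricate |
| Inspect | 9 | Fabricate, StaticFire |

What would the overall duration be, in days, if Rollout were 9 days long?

As given, the longest chain is Fabricate→Assemble→StaticFire→Inspect→Rollout = 2+5+6+9+10 = 32, so the finish is 32 days.
Since Rollout is critical, the -1 change carries straight to that chain (now 31 days).
Now Fabricate→Assemble→StaticFire→Inspect→Countdown = 2+5+6+9+10 = 32 is longest, so the finish becomes 32 days.

32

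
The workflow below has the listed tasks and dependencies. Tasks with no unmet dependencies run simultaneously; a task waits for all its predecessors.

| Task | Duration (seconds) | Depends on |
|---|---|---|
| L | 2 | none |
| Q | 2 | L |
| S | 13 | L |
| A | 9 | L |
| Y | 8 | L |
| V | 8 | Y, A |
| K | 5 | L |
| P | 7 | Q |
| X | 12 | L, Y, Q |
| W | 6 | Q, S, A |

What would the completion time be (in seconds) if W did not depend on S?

Before: longest chain L→Y→X = 2+8+12 = 22, finish 22.
Without S→W, W's earliest start moves from 15 to 11.
After: L→Y→X = 2+8+12 = 22 → 22 seconds.

22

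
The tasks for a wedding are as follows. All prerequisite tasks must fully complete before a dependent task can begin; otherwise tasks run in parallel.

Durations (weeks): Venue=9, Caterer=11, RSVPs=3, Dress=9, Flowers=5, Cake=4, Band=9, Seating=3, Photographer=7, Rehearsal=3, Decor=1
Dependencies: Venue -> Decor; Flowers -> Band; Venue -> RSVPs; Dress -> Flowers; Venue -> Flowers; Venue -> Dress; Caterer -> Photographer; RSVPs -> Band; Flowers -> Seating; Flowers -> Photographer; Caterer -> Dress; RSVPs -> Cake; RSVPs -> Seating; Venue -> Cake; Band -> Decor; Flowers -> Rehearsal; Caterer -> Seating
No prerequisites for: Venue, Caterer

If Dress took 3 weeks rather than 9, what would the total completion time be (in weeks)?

29

As given, the longest chain is Caterer→Dress→Flowers→Band→Decor = 11+9+5+9+1 = 35, so the finish is 35 weeks.
Since Dress is critical, the -6 change carries straight to that chain (now 29 weeks).
That remains the longest chain; total 29 weeks.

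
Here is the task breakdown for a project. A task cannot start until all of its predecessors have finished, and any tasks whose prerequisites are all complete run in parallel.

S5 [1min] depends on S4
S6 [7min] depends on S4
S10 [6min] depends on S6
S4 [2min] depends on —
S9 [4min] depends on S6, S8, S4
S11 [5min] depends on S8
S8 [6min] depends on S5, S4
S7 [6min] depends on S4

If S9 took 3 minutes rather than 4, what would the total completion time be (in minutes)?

15

Critical path before the change: S4→S6→S10 = 2+7+6 = 15 giving 15 minutes.
The longest path through S9 is only 13 minutes, so S9 has float 2.
No other chain overtakes it, so the finish is 15 minutes.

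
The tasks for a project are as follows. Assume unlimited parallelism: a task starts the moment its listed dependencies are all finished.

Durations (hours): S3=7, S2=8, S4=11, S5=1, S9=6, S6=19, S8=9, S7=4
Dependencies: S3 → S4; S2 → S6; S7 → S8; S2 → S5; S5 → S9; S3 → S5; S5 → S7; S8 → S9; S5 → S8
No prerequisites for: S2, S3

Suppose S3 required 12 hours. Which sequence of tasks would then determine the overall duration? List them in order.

Baseline: S2→S5→S7→S8→S9 = 8+1+4+9+6 = 28 → 28 hours.
S3 has 1 hour of float (longest path through it is 27).
Now S3→S5→S7→S8→S9 = 12+1+4+9+6 = 32 is longest, so the finish becomes 32 hours.

S3, S5, S7, S8, S9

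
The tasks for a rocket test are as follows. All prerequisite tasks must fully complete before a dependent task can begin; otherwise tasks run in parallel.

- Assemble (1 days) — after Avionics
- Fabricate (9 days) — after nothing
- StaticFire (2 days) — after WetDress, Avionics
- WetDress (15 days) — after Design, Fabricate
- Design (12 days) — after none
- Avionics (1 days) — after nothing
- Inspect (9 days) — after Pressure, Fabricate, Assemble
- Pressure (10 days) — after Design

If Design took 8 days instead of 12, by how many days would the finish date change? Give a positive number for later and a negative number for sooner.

-4

Critical path before the change: Design→Pressure→Inspect = 12+10+9 = 31 giving 31 days.
Design lies on that path, so at 8 days the path becomes 27 days.
The critical path is still Design→Pressure→Inspect; finish is now 27 days.
Change in finish: 27 − 31 = -4 days.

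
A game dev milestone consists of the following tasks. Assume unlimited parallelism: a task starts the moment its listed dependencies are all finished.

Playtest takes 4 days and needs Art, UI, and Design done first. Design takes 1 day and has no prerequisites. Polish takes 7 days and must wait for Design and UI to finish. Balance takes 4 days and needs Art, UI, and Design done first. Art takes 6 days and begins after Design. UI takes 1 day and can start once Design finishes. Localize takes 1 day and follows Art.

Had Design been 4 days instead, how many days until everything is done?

The binding path is Design→Art→Balance = 1+6+4 = 11; finish at 11 days.
Design is on the critical path; changing it to 4 makes that path 14 days.
That remains the longest chain; total 14 days.

14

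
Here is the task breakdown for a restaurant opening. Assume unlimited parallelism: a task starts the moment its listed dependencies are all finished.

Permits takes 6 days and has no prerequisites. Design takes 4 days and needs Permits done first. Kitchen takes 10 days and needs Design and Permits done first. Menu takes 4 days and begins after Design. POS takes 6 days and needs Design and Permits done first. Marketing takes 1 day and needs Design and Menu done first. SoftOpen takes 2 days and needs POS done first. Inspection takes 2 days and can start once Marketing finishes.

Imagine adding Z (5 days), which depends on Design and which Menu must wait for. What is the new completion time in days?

Originally the restaurant opening takes 20 days.
With Z inserted, Menu now waits for max(Design, Z).
New critical path: Permits→Design→Z→Menu→Marketing→Inspection = 6+4+5+4+1+2 = 22 ⇒ 22 days.

22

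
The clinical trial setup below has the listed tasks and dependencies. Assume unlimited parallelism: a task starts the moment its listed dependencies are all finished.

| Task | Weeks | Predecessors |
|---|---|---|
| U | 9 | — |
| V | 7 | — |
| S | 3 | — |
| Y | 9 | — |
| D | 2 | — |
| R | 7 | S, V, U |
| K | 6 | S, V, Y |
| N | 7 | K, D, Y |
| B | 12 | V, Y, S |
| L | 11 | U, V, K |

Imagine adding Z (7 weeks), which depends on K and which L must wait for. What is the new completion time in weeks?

33

Originally the clinical trial setup takes 26 weeks.
With Z inserted, L now waits for max(U, V, K, Z).
New critical path: Y→K→Z→L = 9+6+7+11 = 33 ⇒ 33 weeks.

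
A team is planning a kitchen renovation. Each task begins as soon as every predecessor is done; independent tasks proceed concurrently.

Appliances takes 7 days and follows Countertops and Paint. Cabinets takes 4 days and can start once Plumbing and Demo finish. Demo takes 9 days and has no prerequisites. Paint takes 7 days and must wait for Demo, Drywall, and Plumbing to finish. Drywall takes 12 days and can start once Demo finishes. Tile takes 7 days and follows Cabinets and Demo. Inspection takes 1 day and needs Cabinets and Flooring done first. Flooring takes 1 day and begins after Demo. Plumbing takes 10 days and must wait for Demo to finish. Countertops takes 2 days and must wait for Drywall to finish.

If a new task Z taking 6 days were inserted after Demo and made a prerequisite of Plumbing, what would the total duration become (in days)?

Originally the kitchen renovation takes 35 days.
With Z inserted, Plumbing now waits for max(Demo, Z).
New critical path: Demo→Z→Plumbing→Paint→Appliances = 9+6+10+7+7 = 39 ⇒ 39 days.

39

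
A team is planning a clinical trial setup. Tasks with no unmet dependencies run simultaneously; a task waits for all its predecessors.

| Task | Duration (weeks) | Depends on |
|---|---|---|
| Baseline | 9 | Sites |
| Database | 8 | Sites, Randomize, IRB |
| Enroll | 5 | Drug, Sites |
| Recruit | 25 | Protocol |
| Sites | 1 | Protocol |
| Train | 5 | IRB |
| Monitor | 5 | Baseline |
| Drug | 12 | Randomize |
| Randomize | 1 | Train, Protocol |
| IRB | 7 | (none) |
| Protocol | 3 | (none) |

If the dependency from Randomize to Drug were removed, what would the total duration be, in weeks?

Before: longest chain IRB→Train→Randomize→Drug→Enroll = 7+5+1+12+5 = 30, finish 30.
Without Randomize→Drug, Drug's earliest start moves from 13 to 0.
New critical path: Protocol→Recruit = 3+25 = 28 ⇒ 28 weeks.

28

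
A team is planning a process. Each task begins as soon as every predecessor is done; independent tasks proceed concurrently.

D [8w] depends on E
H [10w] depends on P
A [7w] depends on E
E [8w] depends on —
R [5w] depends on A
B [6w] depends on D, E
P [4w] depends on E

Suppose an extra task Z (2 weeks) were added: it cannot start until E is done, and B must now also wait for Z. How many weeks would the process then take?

Originally the process takes 22 weeks.
With Z inserted, B now waits for max(D, E, Z).
New critical path: E→P→H = 8+4+10 = 22 ⇒ 22 weeks.

22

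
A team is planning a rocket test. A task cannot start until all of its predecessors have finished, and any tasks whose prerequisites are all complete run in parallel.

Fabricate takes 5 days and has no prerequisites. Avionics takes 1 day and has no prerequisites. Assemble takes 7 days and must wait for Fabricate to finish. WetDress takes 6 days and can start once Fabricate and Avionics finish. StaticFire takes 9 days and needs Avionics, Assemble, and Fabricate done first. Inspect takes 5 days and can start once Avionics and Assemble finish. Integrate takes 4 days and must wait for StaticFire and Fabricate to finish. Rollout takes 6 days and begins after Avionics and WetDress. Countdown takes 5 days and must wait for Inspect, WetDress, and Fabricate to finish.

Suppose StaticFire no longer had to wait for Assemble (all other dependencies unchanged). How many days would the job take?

22

Before: longest chain Fabricate→Assemble→StaticFire→Integrate = 5+7+9+4 = 25, finish 25.
Without Assemble→StaticFire, StaticFire's earliest start moves from 12 to 5.
New critical path: Fabricate→Assemble→Inspect→Countdown = 5+7+5+5 = 22 ⇒ 22 days.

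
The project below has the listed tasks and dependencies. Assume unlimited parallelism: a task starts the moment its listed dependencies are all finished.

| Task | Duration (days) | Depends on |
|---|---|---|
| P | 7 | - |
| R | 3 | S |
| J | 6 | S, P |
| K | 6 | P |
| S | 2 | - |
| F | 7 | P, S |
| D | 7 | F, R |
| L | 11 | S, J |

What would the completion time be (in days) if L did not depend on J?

Before: longest chain P→J→L = 7+6+11 = 24, finish 24.
Without J→L, L's earliest start moves from 13 to 2.
New critical path: P→F→D = 7+7+7 = 21 ⇒ 21 days.

21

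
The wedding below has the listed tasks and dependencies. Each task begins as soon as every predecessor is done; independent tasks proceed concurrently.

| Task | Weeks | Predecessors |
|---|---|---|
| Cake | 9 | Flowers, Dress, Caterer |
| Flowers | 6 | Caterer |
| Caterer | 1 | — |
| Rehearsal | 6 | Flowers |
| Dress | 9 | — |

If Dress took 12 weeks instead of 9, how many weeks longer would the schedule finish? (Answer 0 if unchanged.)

3

Baseline: Dress→Cake = 9+9 = 18 → 18 weeks.
Since Dress is critical, the +3 change carries straight to that chain (now 21 weeks).
No other chain overtakes it, so the finish is 21 weeks.
Change in finish: 21 − 18 = +3 weeks.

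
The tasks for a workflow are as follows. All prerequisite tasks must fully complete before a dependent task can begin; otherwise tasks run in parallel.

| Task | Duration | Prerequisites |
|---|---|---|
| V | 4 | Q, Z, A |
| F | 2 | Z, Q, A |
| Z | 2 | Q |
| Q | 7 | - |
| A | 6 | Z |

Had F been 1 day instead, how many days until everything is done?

The binding path is Q→Z→A→V = 7+2+6+4 = 19; finish at 19 days.
The longest path through F is only 17 days, so F has float 2.
That remains the longest chain; total 19 days.

19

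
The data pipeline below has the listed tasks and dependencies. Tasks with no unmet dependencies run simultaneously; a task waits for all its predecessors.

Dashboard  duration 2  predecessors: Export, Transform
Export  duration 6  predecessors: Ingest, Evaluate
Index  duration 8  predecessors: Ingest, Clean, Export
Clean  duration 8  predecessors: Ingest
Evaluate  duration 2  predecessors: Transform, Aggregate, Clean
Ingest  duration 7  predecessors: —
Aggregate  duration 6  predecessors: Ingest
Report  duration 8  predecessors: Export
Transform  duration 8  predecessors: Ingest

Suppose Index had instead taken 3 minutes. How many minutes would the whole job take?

31

Actual critical path: Ingest→Clean→Evaluate→Export→Index = 7+8+2+6+8 = 31 ⇒ 31 minutes.
Index lies on that path, so at 3 minutes the path becomes 26 minutes.
New critical path: Ingest→Clean→Evaluate→Export→Report = 7+8+2+6+8 = 31 ⇒ 31 minutes.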